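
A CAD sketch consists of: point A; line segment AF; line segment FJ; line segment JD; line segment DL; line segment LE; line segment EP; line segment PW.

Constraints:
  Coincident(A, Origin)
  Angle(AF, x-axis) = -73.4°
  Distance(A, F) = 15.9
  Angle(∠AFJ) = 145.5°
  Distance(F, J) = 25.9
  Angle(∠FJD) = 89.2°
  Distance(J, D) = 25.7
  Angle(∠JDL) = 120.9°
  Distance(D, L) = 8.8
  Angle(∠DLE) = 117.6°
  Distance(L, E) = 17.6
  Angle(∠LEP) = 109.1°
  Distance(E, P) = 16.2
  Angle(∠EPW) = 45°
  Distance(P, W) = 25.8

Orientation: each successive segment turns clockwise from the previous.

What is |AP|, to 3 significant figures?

20.3

∠DLE = 117.6° gives LE at 39.8° from the x-axis; with |LE| = 17.6, E = (-16.1, -11.8). ∠LEP = 109.1° gives EP at -31.1° from the x-axis; with |EP| = 16.2, P = (-2.23, -20.1). Then |AP| = |P − A| = 20.3.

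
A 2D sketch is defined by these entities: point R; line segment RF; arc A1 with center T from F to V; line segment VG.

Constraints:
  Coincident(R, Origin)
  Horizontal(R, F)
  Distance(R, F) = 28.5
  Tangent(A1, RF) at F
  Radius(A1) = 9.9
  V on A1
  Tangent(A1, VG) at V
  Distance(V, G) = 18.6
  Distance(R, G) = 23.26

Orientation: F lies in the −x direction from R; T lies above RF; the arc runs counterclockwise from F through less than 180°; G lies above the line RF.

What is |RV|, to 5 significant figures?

20.576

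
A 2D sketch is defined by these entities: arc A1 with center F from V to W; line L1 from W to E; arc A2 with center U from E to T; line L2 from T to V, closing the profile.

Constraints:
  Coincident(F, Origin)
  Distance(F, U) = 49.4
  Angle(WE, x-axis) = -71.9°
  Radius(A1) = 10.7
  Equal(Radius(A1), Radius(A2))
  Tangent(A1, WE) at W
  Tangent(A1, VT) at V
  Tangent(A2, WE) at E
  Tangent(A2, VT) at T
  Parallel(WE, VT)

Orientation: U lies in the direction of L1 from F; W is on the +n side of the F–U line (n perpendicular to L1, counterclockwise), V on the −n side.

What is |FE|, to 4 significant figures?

50.55

Tangency of A1 to both parallel lines with radius 10.7 puts W and V at F ± 10.7·n: W = (10.17, 3.324), V = (-10.17, -3.324). Equal radii place E and T the same way about U: E = U + 10.7·n = (25.52, -43.63), T = U − 10.7·n = (5.177, -50.28). Then |FE| = |E − F| = 50.55.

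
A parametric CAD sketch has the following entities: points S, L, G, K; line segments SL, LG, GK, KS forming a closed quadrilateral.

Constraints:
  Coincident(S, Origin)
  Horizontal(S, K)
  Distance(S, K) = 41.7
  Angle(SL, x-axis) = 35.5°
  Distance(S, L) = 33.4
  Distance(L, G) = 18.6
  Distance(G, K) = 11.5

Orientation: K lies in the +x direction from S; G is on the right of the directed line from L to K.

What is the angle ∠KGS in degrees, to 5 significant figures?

172.78°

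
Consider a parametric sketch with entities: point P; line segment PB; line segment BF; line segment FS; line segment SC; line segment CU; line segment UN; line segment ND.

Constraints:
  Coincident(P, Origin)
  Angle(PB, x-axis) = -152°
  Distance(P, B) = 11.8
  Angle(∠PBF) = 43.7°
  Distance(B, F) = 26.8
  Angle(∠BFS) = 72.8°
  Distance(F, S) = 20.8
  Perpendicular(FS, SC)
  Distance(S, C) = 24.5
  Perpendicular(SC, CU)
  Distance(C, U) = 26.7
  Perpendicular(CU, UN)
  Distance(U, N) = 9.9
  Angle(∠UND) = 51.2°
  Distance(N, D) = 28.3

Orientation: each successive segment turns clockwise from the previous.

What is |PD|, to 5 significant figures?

17.544

P is at the origin; PB runs at -152.0° with length 11.8, so B = (-10.419, -5.5398). ∠PBF = 43.7° gives BF at 71.700° from the x-axis; with |BF| = 26.8, F = (-2.0038, 19.905). ∠BFS = 72.8° gives FS at -35.500° from the x-axis; with |FS| = 20.8, S = (14.930, 7.8262). The perpendicularity gives SC at right angles to FS, so SC runs at -125.50°; with |SC| = 24.5, C = (0.70260, -12.120). The perpendicularity gives CU at right angles to SC, so CU runs at 144.50°; with |CU| = 26.7, U = (-21.034, 3.3852). The perpendicularity gives UN at right angles to CU, so UN runs at 54.500°; with |UN| = 9.9, N = (-15.285, 11.445). ∠UND = 51.2° gives ND at -74.300° from the x-axis; with |ND| = 28.3, D = (-7.6273, -15.799). Then |PD| = |D − P| = 17.544.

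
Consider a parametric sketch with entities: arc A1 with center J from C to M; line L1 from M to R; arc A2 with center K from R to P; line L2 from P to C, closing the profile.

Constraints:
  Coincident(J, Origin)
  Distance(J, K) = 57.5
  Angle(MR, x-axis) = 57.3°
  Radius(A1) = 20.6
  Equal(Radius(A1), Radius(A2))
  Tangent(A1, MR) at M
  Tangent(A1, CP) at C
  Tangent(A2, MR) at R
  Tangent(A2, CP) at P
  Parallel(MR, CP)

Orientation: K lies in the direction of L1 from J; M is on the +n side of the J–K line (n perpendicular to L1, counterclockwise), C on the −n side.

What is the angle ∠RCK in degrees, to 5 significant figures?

15.912°

The slot axis is L1's direction at 57.3°, so u = (cos 57.3°, sin 57.3°) = (0.54024, 0.84151) and n = (−sin 57.3°, cos 57.3°) = (-0.84151, 0.54024). J is at the origin and K lies 57.5 along u from J, so K = 57.5·u = (31.064, 48.387). Tangency of A1 to both parallel lines with radius 20.6 puts M and C at J ± 20.6·n: M = (-17.335, 11.129), C = (17.335, -11.129). Equal radii place R and P the same way about K: R = K + 20.6·n = (13.729, 59.516), P = K − 20.6·n = (48.399, 37.258). Then cos ∠RCK = CR·CK / (|CR||CK|), giving 15.912°.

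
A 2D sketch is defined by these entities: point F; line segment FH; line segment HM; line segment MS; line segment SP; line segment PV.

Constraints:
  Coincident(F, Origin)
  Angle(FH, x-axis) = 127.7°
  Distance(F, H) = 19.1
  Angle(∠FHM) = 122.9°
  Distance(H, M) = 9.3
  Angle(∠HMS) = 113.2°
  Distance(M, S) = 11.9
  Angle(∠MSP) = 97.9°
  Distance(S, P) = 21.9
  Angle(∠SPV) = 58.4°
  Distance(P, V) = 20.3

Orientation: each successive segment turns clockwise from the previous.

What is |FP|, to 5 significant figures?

8.3712

F is at the origin; FH runs at 127.7° with length 19.1, so H = (-11.680, 15.112). ∠FHM = 122.9° gives HM at 70.600° from the x-axis; with |HM| = 9.3, M = (-8.5911, 23.884). ∠HMS = 113.2° gives MS at 3.8000° from the x-axis; with |MS| = 11.9, S = (3.2828, 24.673). ∠MSP = 97.9° gives SP at -78.300° from the x-axis; with |SP| = 21.9, P = (7.7238, 3.2280). Then |FP| = |P − F| = 8.3712.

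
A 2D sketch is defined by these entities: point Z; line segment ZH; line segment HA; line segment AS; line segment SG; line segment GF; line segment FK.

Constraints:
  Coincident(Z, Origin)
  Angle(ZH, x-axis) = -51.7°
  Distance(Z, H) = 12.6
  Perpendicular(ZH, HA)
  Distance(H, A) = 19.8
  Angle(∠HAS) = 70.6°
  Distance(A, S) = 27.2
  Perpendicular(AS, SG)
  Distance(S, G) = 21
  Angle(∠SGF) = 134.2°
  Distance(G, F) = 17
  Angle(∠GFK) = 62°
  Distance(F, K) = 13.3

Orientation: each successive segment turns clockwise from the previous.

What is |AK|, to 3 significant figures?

23.0

∠SGF = 134.2° gives GF at -26.9° from the x-axis; with |GF| = 17.0, F = (18.5, 2.68). ∠GFK = 62.0° gives FK at -145° from the x-axis; with |FK| = 13.3, K = (7.61, -4.96). Then |AK| = |K − A| = 23.0.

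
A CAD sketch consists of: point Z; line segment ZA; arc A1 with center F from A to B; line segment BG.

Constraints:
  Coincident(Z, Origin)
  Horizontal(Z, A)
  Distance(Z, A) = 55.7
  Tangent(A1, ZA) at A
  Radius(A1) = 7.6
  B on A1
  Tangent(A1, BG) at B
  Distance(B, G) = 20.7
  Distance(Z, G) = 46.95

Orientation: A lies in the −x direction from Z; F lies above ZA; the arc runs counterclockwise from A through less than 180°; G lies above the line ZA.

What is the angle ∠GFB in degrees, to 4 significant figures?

69.84°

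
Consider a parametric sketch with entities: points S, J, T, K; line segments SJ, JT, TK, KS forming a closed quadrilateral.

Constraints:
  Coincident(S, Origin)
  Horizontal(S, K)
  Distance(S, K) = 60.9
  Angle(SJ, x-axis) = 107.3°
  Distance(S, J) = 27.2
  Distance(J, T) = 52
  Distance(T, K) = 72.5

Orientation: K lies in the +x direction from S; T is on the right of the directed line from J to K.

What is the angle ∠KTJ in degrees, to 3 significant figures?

70.4°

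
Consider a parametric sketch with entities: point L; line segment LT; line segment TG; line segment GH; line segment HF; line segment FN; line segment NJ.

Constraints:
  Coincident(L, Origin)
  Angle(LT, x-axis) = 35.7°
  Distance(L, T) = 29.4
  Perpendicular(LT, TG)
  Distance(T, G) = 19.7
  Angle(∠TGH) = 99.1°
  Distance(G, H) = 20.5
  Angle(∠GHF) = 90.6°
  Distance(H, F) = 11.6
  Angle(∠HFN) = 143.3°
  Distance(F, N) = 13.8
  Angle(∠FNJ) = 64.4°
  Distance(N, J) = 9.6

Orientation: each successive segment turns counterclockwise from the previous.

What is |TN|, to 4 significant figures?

15.95

∠GHF = 90.6° gives HF at -64.00° from the x-axis; with |HF| = 11.6, F = (-0.8656, 13.55). ∠HFN = 143.3° gives FN at -27.30° from the x-axis; with |FN| = 13.8, N = (11.40, 7.220). Then |TN| = |N − T| = 15.95.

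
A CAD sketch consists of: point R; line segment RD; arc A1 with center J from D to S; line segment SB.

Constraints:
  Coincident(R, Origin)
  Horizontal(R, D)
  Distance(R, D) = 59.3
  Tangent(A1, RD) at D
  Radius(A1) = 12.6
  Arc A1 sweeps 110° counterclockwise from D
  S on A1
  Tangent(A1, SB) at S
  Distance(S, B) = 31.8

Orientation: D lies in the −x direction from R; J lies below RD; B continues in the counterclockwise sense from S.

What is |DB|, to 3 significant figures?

46.8

R is at the origin; RD is horizontal with |RD| = 59.3 and D on the −x side, so D = (-59.3, 0.00). The tangent condition forces JD to be normal to RD, so J = D + (0, -12.6) = (-59.3, -12.6). On A1, D sits at bearing 90° from J; a 110° counterclockwise sweep puts S at bearing 200°, so S = J + 12.6·(cos 200°, sin 200°) = (-71.1, -16.9). A1 meets SB tangentially, so JS is at right angles to SB, so SB runs along (−sin 200°, cos 200°); with |SB| = 31.8, B = (-60.3, -46.8). Then |DB| = |B − D| = 46.8.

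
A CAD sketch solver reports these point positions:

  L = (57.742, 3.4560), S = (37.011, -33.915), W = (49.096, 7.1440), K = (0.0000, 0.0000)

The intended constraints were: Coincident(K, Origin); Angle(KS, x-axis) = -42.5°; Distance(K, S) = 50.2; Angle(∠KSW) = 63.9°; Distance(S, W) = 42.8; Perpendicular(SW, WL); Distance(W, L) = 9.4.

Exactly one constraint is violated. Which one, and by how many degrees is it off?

Perpendicular(SW, WL) — off by 6.70°.

K = (0.00, 0.00) ✓; KS at -42.50° ✓; |KS| = 50.20 ✓; ∠KSW = 63.90° ✓; |SW| = 42.80 ✓; ∠(SW, WL) = 96.70° ✗; |WL| = 9.400 ✓.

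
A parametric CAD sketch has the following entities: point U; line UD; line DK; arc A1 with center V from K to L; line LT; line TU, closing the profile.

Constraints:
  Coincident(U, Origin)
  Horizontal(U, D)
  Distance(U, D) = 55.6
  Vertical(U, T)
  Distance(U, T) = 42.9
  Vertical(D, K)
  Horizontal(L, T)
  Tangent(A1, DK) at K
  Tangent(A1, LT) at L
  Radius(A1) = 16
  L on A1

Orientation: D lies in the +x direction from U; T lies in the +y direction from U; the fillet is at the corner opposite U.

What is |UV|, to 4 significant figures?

47.87

U and T share the same x with |UT| = 42.9 and T on the +y side, so T = (0.000, 42.90). The virtual corner opposite U is at (55.60, 42.90). The tangent condition forces VK to be normal to DK and the tangent condition forces VL to be normal to LT, with radius 16.0, so the center V sits 16.0 in from both sides at V = (39.60, 26.90). Then |UV| = |V − U| = 47.87.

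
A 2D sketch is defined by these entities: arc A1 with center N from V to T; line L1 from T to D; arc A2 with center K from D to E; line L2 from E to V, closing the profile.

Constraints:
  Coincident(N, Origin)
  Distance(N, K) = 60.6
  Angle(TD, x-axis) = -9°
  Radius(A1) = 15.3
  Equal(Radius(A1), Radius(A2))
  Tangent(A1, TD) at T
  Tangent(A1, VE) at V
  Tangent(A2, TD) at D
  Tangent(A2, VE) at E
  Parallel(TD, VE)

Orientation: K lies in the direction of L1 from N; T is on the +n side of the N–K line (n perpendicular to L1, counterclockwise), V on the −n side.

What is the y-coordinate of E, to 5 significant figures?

-24.592

The slot axis is L1's direction at -9.0°, so u = (cos -9.0°, sin -9.0°) = (0.98769, -0.15643) and n = (−sin -9.0°, cos -9.0°) = (0.15643, 0.98769). N is at the origin and K lies 60.6 along u from N, so K = 60.6·u = (59.854, -9.4799). Tangency of A1 to both parallel lines with radius 15.3 puts T and V at N ± 15.3·n: T = (2.3934, 15.112), V = (-2.3934, -15.112). Equal radii place D and E the same way about K: D = K + 15.3·n = (62.247, 5.6317), E = K − 15.3·n = (57.460, -24.592). So E.y = -24.592.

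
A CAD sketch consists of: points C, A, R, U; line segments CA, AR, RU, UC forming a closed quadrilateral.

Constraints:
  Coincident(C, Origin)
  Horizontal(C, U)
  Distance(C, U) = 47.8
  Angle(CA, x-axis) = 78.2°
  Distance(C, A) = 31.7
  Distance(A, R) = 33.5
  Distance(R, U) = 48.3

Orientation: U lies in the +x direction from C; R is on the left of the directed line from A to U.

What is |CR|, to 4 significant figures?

59.09

Checks: |AR| = 33.50 ✓; |RU| = 48.30 ✓.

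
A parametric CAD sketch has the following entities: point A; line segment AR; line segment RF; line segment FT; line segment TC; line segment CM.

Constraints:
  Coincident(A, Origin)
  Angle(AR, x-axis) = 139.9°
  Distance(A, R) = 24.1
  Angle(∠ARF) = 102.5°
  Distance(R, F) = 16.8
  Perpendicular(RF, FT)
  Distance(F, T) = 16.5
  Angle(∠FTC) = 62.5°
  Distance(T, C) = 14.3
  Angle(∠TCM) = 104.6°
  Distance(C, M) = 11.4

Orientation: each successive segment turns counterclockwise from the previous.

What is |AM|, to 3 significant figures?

27.4

A is at the origin; AR runs at 139.9° with length 24.1, so R = (-18.4, 15.5). ∠ARF = 102.5° gives RF at -143° from the x-axis; with |RF| = 16.8, F = (-31.8, 5.32). RF is perpendicular to FT, so FT runs at -52.6°; with |FT| = 16.5, T = (-21.8, -7.79). ∠FTC = 62.5° gives TC at 64.9° from the x-axis; with |TC| = 14.3, C = (-15.7, 5.16). ∠TCM = 104.6° gives CM at 140° from the x-axis; with |CM| = 11.4, M = (-24.5, 12.4). Then |AM| = |M − A| = 27.4.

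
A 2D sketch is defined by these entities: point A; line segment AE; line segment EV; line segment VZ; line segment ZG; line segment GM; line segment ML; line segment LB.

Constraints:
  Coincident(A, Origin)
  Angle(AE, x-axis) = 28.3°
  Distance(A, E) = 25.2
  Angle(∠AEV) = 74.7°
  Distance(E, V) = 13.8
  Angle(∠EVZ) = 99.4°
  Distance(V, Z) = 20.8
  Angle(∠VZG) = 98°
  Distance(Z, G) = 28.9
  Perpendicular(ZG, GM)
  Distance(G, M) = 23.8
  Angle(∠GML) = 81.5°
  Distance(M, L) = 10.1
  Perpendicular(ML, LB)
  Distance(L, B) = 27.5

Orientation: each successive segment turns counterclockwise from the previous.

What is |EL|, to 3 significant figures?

8.97

A is at the origin; AE runs at 28.3° with length 25.2, so E = (22.2, 11.9). ∠AEV = 74.7° gives EV at 134° from the x-axis; with |EV| = 13.8, V = (12.7, 21.9). ∠EVZ = 99.4° gives VZ at -146° from the x-axis; with |VZ| = 20.8, Z = (-4.53, 10.2). ∠VZG = 98.0° gives ZG at -63.8° from the x-axis; with |ZG| = 28.9, G = (8.23, -15.7). ZG ⟂ GM, so GM runs at 26.2°; with |GM| = 23.8, M = (29.6, -5.17). ∠GML = 81.5° gives ML at 125° from the x-axis; with |ML| = 10.1, L = (23.8, 3.13). Then |EL| = |L − E| = 8.97.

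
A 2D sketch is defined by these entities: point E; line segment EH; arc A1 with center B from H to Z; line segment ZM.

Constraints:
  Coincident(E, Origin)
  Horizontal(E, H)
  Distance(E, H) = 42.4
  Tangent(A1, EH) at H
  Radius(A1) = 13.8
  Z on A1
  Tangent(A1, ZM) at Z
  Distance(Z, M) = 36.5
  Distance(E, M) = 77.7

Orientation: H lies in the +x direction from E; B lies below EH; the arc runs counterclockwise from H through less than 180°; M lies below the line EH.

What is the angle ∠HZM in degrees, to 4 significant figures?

110.4°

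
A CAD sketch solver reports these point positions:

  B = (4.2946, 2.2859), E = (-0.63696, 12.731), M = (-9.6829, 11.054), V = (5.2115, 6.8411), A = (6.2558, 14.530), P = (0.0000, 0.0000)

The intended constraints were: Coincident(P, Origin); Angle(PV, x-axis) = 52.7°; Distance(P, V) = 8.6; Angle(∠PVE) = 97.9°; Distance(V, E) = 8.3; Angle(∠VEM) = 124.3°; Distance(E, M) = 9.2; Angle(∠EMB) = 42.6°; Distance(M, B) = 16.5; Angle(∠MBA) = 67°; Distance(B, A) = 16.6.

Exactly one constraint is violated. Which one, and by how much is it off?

Distance(B, A) = 16.6 — off by 4.20.

P = (0.00, 0.00) ✓; PV at 52.70° ✓; |PV| = 8.600 ✓; ∠PVE = 97.90° ✓; |VE| = 8.300 ✓; ∠VEM = 124.3° ✓; |EM| = 9.200 ✓; ∠EMB = 42.60° ✓; |MB| = 16.50 ✓; ∠MBA = 67.00° ✓; |BA| = 12.40 ✗.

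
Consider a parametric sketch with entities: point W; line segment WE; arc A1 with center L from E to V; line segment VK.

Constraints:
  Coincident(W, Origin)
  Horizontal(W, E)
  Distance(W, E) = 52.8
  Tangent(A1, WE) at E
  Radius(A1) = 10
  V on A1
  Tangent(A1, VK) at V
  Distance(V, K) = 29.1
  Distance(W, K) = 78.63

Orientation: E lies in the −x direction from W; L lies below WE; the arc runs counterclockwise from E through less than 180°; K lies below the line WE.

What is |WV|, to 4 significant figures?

62.86

W is at the origin; WE is horizontal with |WE| = 52.8 and E on the −x side, so E = (-52.80, 0.000). The tangent condition forces LE to be normal to WE, so L = E + (0, -10) = (-52.80, -10.00). Since LV ⟂ VK (tangency), |LK| = √(10.0² + 29.1²) = 30.77 regardless of where V sits on A1. So K lies on both circle(W, 78.63) and circle(L, 30.77); the below-WE intersection is K = (-70.23, -35.36). V is the foot of the tangent from K: V = (-62.43, -7.320).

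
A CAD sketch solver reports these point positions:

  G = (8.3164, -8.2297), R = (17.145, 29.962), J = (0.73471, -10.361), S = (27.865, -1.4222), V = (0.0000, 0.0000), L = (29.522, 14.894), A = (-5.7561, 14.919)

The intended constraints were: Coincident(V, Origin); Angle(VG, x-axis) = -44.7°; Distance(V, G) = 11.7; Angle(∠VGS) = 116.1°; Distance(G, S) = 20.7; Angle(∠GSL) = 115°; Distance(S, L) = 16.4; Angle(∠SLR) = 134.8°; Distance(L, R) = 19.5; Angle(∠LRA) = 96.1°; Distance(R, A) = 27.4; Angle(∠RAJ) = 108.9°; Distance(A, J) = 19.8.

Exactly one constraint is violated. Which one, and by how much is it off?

Distance(A, J) = 19.8 — off by 6.30.

V = (0.00, 0.00) ✓; VG at -44.70° ✓; |VG| = 11.70 ✓; ∠VGS = 116.1° ✓; |GS| = 20.70 ✓; ∠GSL = 115.0° ✓; |SL| = 16.40 ✓; ∠SLR = 134.8° ✓; |LR| = 19.50 ✓; ∠LRA = 96.10° ✓; |RA| = 27.40 ✓; ∠RAJ = 108.9° ✓; |AJ| = 26.10 ✗.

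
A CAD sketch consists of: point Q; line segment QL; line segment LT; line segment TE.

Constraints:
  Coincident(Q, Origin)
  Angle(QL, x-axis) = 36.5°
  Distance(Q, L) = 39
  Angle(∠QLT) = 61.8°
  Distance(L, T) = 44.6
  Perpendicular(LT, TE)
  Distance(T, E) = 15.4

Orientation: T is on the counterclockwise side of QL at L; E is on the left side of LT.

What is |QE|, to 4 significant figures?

32.32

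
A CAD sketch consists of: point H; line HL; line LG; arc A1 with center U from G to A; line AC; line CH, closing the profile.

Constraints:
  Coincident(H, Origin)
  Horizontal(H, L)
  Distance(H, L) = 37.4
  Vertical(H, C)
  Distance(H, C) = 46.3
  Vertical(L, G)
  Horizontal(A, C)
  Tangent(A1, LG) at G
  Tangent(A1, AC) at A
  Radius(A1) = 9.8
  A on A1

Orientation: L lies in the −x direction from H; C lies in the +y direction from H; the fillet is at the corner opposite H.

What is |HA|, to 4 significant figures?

53.90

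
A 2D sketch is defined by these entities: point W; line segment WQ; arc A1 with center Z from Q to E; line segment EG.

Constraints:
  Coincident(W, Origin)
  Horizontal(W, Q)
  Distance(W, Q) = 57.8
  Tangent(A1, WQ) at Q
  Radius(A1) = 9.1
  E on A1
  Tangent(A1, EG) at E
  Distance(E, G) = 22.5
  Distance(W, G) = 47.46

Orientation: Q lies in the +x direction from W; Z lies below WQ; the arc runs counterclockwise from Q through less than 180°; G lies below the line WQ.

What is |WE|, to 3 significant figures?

49.8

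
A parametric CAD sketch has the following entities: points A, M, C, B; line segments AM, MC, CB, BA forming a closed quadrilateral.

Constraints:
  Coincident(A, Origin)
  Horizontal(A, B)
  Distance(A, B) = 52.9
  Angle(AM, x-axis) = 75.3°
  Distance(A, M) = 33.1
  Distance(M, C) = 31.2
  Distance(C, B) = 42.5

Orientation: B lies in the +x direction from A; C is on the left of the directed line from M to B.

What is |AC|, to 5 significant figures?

55.564

A is at the origin; A and B share the same y with |AB| = 52.9 and B in +x, so B = (52.9, 0). AM runs at 75.3° with |AM| = 33.1, so M = (8.3994, 32.017). C is determined by |MC| = 31.2 and |CB| = 42.5 together: it lies at the intersection of circle(M, 31.2) and circle(B, 42.5). With |MB| = 54.821, the foot of the radical line on MB is 19.815 from M and the perpendicular offset is √(31.2² − 19.815²) = 24.100. Taking the left-of-MB solution: C = (38.559, 40.007).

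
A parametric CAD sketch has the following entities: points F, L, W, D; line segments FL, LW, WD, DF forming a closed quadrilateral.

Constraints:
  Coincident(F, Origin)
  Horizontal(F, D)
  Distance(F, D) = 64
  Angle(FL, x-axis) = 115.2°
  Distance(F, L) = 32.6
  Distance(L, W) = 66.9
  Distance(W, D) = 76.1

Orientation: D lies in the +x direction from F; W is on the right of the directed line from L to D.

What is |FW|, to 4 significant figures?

36.58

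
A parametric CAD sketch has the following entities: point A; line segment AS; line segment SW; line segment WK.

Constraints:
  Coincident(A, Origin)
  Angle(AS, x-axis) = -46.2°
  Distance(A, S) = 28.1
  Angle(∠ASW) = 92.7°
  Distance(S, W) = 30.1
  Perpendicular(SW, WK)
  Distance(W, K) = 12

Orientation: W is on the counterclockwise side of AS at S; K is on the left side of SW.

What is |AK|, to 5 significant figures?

35.294

A is at the origin; AS runs at -46.2° with length 28.1, so S = 28.1·(cos -46.2°, sin -46.2°) = (19.449, -20.281). ∠ASW = 92.7°, so SW runs at -46.2° + (180° − 92.7°) = 41.100° from the x-axis; with |SW| = 30.1, W = S + 30.1·(cos 41.100°, sin 41.100°) = (42.131, -0.49447). SW ⟂ WK; with |WK| = 12.0 on the left of SW, K = W + 12.0·(-0.65738, 0.75356) = (34.243, 8.5483). Then |AK| = |K − A| = 35.294.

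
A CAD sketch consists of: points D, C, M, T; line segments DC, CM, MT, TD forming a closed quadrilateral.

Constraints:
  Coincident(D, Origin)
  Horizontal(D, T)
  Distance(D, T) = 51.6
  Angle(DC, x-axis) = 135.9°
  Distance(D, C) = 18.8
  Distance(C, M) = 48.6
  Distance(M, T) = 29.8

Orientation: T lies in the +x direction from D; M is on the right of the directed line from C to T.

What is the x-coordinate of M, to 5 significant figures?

25.992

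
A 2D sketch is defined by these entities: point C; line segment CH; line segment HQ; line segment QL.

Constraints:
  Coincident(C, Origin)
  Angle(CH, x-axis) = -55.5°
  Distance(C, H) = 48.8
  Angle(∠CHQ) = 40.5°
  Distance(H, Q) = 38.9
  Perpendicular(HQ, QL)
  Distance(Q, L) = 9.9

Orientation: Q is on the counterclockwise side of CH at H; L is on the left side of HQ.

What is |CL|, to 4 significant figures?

21.87

C is at the origin; CH runs at -55.5° with length 48.8, so H = 48.8·(cos -55.5°, sin -55.5°) = (27.64, -40.22). ∠CHQ = 40.5°, so HQ runs at -55.5° + (180° − 40.5°) = 84.00° from the x-axis; with |HQ| = 38.9, Q = H + 38.9·(cos 84.00°, sin 84.00°) = (31.71, -1.530). HQ ⟂ QL; with |QL| = 9.9 on the left of HQ, L = Q + 9.9·(-0.9945, 0.1045) = (21.86, -0.4956). Then |CL| = |L − C| = 21.87.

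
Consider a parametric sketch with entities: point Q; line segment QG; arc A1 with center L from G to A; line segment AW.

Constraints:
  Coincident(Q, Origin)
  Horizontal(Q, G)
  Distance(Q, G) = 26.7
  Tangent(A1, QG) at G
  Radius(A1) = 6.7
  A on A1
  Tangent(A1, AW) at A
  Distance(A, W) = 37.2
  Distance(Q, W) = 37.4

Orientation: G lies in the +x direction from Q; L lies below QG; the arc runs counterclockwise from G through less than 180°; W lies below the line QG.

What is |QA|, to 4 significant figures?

21.02

Q is at the origin; QG is horizontal with |QG| = 26.7 and G on the +x side, so G = (26.70, 0.000). The tangent condition forces LG to be normal to QG, so L = G + (0, -6.7) = (26.70, -6.700). Since LA ⟂ AW (tangency), |LW| = √(6.7² + 37.2²) = 37.80 regardless of where A sits on A1. So W lies on both circle(Q, 37.4) and circle(L, 37.80); the below-QG intersection is W = (4.307, -37.15). A is the foot of the tangent from W: A = (20.68, -3.750).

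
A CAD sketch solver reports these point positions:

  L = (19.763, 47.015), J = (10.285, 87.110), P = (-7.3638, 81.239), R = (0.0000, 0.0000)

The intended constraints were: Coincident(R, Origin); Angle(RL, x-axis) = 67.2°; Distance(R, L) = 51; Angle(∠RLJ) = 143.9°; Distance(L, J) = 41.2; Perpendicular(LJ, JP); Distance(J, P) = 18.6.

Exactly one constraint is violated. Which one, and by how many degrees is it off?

Perpendicular(LJ, JP) — off by 5.10°.

R = (0.00, 0.00) ✓; RL at 67.20° ✓; |RL| = 51.00 ✓; ∠RLJ = 143.9° ✓; |LJ| = 41.20 ✓; ∠(LJ, JP) = 95.10° ✗; |JP| = 18.60 ✓.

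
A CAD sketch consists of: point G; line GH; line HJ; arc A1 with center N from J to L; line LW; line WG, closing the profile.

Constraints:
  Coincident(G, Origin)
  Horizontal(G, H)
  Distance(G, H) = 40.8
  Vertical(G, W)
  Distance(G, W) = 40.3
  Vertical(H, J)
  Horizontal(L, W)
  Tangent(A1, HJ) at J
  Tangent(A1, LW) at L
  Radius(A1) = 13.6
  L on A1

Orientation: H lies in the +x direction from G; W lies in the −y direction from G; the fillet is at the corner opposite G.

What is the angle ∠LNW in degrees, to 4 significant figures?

63.43°

G is at the origin; GH is horizontal with |GH| = 40.8 and H on the +x side, so H = (40.80, 0.000). G and W share the same x with |GW| = 40.3 and W on the −y side, so W = (0.000, -40.30). The virtual corner opposite G is at (40.80, -40.30). A1 meets HJ tangentially, so NJ is at right angles to HJ and tangency of A1 to LW means the radius NL is perpendicular to LW, with radius 13.6, so the center N sits 13.6 in from both sides at N = (27.20, -26.70). That places the tangent points at J = (40.80, -26.70) on HJ and L = (27.20, -40.30) on LW. Then cos ∠LNW = NL·NW / (|NL||NW|), giving 63.43°.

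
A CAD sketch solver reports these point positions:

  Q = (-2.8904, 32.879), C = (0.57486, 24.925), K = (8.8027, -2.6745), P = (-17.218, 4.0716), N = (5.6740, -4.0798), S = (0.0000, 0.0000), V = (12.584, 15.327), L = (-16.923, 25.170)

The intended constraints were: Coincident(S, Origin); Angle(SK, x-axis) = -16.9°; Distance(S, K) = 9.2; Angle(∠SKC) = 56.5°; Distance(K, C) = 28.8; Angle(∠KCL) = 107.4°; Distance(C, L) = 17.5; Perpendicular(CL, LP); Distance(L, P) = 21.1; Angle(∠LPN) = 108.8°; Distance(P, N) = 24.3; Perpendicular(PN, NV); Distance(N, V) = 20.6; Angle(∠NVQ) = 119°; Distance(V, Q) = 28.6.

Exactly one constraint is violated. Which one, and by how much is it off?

Distance(V, Q) = 28.6 — off by 5.20.

S = (0.00, 0.00) ✓; SK at -16.90° ✓; |SK| = 9.200 ✓; ∠SKC = 56.50° ✓; |KC| = 28.80 ✓; ∠KCL = 107.4° ✓; |CL| = 17.50 ✓; ∠(CL, LP) = 90.00° ✓; |LP| = 21.10 ✓; ∠LPN = 108.8° ✓; |PN| = 24.30 ✓; ∠(PN, NV) = 90.00° ✓; |NV| = 20.60 ✓; ∠NVQ = 119.0° ✓; |VQ| = 23.40 ✗.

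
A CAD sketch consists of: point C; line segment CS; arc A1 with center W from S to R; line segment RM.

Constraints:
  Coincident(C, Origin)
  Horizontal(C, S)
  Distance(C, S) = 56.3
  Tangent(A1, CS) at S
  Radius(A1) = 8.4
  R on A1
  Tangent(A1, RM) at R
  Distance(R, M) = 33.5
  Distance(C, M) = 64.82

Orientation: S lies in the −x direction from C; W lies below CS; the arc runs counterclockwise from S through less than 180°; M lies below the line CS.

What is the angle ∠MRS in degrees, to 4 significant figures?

122.0°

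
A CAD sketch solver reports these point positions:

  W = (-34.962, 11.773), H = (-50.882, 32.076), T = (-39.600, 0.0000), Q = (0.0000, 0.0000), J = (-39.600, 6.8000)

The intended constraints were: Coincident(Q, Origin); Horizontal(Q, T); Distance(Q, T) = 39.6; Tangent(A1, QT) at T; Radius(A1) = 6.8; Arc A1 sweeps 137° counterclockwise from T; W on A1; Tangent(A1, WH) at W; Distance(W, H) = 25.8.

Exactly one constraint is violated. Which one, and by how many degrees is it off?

Tangent(A1, WH) at W — off by 8.90°.

Q = (0.00, 0.00) ✓; Q.y = 0.00, T.y = 0.00 ✓; |QT| = 39.60 ✓; ∠(JT, TQ) = 90.00° ✓; |JT| = 6.800 ✓; bearing(J→W) − bearing(J→T) = 137.0° ✓; |JW| = 6.800 ✓; ∠(JW, WH) = 98.90° ✗; |WH| = 25.80 ✓.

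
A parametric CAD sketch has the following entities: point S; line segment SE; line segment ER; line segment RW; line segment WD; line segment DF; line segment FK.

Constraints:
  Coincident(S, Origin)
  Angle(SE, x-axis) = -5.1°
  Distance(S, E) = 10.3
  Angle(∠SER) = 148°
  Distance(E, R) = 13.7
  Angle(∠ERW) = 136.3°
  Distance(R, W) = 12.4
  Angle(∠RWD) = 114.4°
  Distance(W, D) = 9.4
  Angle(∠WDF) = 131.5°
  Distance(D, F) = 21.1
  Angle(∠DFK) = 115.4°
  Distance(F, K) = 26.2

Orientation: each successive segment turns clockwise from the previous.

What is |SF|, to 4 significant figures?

21.79

∠RWD = 114.4° gives WD at -146.4° from the x-axis; with |WD| = 9.4, D = (15.34, -26.62). ∠WDF = 131.5° gives DF at 165.1° from the x-axis; with |DF| = 21.1, F = (-5.051, -21.20). Then |SF| = |F − S| = 21.79.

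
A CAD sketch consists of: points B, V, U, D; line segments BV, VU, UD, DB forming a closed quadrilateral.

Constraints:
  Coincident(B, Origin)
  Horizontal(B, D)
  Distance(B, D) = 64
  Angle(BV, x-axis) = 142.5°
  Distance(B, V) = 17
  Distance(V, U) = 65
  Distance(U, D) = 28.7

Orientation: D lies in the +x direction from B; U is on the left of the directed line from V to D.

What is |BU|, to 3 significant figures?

55.8

B is at the origin; BD is horizontal with |BD| = 64.0 and D in +x, so D = (64.0, 0). BV runs at 142.5° with |BV| = 17.0, so V = (-13.5, 10.3). U is determined by |VU| = 65.0 and |UD| = 28.7 together: it lies at the intersection of circle(V, 65.0) and circle(D, 28.7). With |VD| = 78.2, the foot of the radical line on VD is 60.8 from V and the perpendicular offset is √(65.0² − 60.8²) = 22.9. Taking the left-of-VD solution: U = (49.8, 25.0).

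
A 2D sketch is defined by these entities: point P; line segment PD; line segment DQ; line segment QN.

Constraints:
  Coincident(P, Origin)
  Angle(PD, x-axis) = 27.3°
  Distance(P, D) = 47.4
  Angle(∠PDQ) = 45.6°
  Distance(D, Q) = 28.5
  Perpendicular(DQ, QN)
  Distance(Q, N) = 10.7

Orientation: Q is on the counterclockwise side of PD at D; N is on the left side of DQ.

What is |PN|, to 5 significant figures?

23.631

P is at the origin; PD runs at 27.3° with length 47.4, so D = 47.4·(cos 27.3°, sin 27.3°) = (42.120, 21.740). ∠PDQ = 45.6°, so DQ runs at 27.3° + (180° − 45.6°) = 161.70° from the x-axis; with |DQ| = 28.5, Q = D + 28.5·(cos 161.70°, sin 161.70°) = (15.062, 30.689). The perpendicularity gives QN at right angles to DQ; with |QN| = 10.7 on the left of DQ, N = Q + 10.7·(-0.31399, -0.94943) = (11.702, 20.530). Then |PN| = |N − P| = 23.631.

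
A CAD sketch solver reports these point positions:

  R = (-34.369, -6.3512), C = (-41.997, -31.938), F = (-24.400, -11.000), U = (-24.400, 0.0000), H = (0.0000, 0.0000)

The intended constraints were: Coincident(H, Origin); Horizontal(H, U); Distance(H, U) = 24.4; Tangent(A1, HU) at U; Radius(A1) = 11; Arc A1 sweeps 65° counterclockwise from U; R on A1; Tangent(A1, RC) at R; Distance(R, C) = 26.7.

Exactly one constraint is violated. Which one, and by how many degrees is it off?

Tangent(A1, RC) at R — off by 8.40°.

H = (0.00, 0.00) ✓; H.y = 0.00, U.y = 0.00 ✓; |HU| = 24.40 ✓; ∠(FU, UH) = 90.00° ✓; |FU| = 11.00 ✓; bearing(F→R) − bearing(F→U) = 65.00° ✓; |FR| = 11.00 ✓; ∠(FR, RC) = 81.60° ✗; |RC| = 26.70 ✓.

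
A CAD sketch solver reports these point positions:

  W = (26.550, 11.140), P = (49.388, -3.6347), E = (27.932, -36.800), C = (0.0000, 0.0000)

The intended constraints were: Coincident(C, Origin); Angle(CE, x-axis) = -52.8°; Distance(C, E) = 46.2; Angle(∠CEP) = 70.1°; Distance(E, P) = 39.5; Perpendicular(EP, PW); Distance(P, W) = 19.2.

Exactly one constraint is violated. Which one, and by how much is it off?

Distance(P, W) = 19.2 — off by 8.00.

C = (0.00, 0.00) ✓; CE at -52.80° ✓; |CE| = 46.20 ✓; ∠CEP = 70.10° ✓; |EP| = 39.50 ✓; ∠(EP, PW) = 90.00° ✓; |PW| = 27.20 ✗.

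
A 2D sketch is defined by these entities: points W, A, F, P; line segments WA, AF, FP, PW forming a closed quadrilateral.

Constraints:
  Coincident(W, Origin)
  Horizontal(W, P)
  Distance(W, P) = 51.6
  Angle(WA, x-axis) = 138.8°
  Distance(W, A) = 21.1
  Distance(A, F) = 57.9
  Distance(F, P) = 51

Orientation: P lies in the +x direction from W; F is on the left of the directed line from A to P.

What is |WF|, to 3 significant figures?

56.6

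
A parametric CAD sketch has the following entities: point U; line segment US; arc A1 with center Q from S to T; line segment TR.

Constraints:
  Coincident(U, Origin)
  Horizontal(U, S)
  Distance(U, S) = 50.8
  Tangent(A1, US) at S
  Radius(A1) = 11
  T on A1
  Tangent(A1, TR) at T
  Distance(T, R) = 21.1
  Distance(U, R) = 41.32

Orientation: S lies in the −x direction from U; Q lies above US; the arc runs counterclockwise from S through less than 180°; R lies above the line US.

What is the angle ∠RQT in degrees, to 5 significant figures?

62.466°

U is at the origin; US is horizontal with |US| = 50.8 and S on the −x side, so S = (-50.800, 0.0000). A1 meets US tangentially, so QS is at right angles to US, so Q = S + (0, 11) = (-50.800, 11.000). Since QT ⟂ TR (tangency), |QR| = √(11.0² + 21.1²) = 23.795 regardless of where T sits on A1. So R lies on both circle(U, 41.32) and circle(Q, 23.795); the above-US intersection is R = (-32.221, 25.868). T is the foot of the tangent from R: T = (-40.735, 6.5615).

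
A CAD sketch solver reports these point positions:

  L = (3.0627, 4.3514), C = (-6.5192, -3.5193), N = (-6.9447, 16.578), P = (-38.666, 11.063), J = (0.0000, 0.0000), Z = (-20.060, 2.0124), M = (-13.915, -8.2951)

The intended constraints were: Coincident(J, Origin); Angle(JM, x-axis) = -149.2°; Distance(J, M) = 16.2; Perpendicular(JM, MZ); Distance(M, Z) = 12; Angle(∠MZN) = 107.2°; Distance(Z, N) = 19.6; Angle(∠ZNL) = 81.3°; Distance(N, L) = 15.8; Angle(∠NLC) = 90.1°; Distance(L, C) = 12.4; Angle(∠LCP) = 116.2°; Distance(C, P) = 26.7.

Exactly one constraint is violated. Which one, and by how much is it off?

Distance(C, P) = 26.7 — off by 8.60.

J = (0.00, 0.00) ✓; JM at -149.2° ✓; |JM| = 16.20 ✓; ∠(JM, MZ) = 90.00° ✓; |MZ| = 12.00 ✓; ∠MZN = 107.2° ✓; |ZN| = 19.60 ✓; ∠ZNL = 81.30° ✓; |NL| = 15.80 ✓; ∠NLC = 90.10° ✓; |LC| = 12.40 ✓; ∠LCP = 116.2° ✓; |CP| = 35.30 ✗.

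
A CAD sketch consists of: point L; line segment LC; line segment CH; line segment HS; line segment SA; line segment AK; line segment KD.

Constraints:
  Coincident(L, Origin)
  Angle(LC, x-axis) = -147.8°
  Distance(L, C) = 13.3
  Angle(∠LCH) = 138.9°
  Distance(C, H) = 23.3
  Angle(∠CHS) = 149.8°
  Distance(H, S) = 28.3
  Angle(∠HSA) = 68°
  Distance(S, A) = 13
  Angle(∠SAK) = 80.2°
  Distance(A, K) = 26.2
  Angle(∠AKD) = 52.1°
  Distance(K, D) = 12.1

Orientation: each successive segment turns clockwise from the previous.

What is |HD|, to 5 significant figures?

13.854

L is at the origin; LC runs at -147.8° with length 13.3, so C = (-11.254, -7.0873). ∠LCH = 138.9° gives CH at 171.10° from the x-axis; with |CH| = 23.3, H = (-34.274, -3.4825). ∠CHS = 149.8° gives HS at 140.90° from the x-axis; with |HS| = 28.3, S = (-56.236, 14.366). ∠HSA = 68.0° gives SA at 28.900° from the x-axis; with |SA| = 13.0, A = (-44.855, 20.648). ∠SAK = 80.2° gives AK at -70.900° from the x-axis; with |AK| = 26.2, K = (-36.282, -4.1094). ∠AKD = 52.1° gives KD at 161.20° from the x-axis; with |KD| = 12.1, D = (-47.736, -0.20995). Then |HD| = |D − H| = 13.854.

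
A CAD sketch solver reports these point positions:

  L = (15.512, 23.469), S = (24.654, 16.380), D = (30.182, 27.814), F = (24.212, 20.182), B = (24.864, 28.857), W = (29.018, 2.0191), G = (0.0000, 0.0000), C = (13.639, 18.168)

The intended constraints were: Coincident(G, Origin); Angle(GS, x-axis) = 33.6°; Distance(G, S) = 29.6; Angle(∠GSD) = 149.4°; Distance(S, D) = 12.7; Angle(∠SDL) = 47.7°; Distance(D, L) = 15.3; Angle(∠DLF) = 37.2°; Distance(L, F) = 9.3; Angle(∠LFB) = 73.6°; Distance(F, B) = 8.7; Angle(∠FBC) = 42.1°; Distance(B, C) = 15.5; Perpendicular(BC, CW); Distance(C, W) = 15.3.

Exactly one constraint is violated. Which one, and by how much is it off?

Distance(C, W) = 15.3 — off by 7.00.

G = (0.00, 0.00) ✓; GS at 33.60° ✓; |GS| = 29.60 ✓; ∠GSD = 149.4° ✓; |SD| = 12.70 ✓; ∠SDL = 47.70° ✓; |DL| = 15.30 ✓; ∠DLF = 37.20° ✓; |LF| = 9.300 ✓; ∠LFB = 73.60° ✓; |FB| = 8.699 ✓; ∠FBC = 42.10° ✓; |BC| = 15.50 ✓; ∠(BC, CW) = 90.00° ✓; |CW| = 22.30 ✗.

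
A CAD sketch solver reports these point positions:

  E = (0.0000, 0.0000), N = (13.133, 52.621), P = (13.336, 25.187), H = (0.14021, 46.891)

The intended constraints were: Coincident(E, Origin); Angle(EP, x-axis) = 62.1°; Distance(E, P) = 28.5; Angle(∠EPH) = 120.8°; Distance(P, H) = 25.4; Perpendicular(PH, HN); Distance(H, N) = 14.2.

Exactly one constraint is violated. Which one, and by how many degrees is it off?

Perpendicular(PH, HN) — off by 7.50°.

E = (0.00, 0.00) ✓; EP at 62.10° ✓; |EP| = 28.50 ✓; ∠EPH = 120.8° ✓; |PH| = 25.40 ✓; ∠(PH, HN) = 97.50° ✗; |HN| = 14.20 ✓.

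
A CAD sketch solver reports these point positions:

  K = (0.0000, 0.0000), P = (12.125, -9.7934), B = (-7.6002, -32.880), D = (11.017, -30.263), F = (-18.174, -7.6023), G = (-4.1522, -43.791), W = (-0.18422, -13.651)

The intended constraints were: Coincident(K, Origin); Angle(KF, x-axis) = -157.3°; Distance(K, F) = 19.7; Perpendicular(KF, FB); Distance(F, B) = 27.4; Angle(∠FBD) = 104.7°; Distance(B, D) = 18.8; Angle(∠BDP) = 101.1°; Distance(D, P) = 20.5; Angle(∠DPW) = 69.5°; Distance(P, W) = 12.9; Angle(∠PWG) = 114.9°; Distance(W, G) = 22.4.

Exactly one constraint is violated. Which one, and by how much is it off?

Distance(W, G) = 22.4 — off by 8.00.

K = (0.00, 0.00) ✓; KF at -157.3° ✓; |KF| = 19.70 ✓; ∠(KF, FB) = 90.00° ✓; |FB| = 27.40 ✓; ∠FBD = 104.7° ✓; |BD| = 18.80 ✓; ∠BDP = 101.1° ✓; |DP| = 20.50 ✓; ∠DPW = 69.50° ✓; |PW| = 12.90 ✓; ∠PWG = 114.9° ✓; |WG| = 30.40 ✗.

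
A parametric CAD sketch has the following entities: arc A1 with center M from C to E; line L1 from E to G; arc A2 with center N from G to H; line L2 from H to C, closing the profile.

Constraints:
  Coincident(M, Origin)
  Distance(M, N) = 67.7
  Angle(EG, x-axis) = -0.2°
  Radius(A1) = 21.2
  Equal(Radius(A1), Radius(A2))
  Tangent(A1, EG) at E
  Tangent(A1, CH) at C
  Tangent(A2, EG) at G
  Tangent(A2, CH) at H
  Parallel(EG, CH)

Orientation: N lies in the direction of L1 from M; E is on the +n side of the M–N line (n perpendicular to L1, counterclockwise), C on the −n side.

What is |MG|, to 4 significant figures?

70.94

The slot axis is L1's direction at -0.2°, so u = (cos -0.2°, sin -0.2°) = (1.000, -0.003491) and n = (−sin -0.2°, cos -0.2°) = (0.003491, 1.000). M is at the origin and N lies 67.7 along u from M, so N = 67.7·u = (67.70, -0.2363). Tangency of A1 to both parallel lines with radius 21.2 puts E and C at M ± 21.2·n: E = (0.07400, 21.20), C = (-0.07400, -21.20). Equal radii place G and H the same way about N: G = N + 21.2·n = (67.77, 20.96), H = N − 21.2·n = (67.63, -21.44). Then |MG| = |G − M| = 70.94.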